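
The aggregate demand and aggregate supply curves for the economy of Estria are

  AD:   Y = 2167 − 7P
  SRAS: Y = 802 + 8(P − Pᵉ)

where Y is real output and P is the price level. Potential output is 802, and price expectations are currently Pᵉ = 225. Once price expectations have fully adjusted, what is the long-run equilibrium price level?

Long-run P = 195

Short run: with Pᵉ = 225, SRAS is Y = 8P − 998. Setting AD = SRAS gives 3165 = 15P, so P = 211 and Y = 2167 − 7·211 = 690.
Output 690 is below potential 802, so over time expected prices fall and SRAS shifts right until Y returns to 802.
Long run: Y = 802 on the AD curve gives 802 = 2167 − 7P, so P = 195.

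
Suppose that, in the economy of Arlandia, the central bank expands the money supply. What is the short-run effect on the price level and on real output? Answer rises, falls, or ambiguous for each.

This is a positive demand shock: AD shifts right.
Moving along the upward-sloping SRAS curve, P rises and Y rises.

Price level: rises; output: rises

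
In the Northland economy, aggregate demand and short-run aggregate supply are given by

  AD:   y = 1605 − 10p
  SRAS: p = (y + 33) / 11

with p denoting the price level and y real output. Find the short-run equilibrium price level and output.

p = 78, y = 825

Rearrange SRAS to y = 11p − 33.
Set AD = SRAS: 1605 − 10p = 11p − 33, so 1638 = 21p and p = 78.
Then y = 1605 − 10·78 = 825.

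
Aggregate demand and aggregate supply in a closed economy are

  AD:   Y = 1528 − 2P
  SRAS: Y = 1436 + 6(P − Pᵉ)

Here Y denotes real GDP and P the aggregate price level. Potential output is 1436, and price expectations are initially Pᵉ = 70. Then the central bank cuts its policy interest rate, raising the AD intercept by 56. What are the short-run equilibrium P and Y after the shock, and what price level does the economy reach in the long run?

AD shifts right: new AD is Y = 1584 − 2P. With Pᵉ = 70, SRAS is Y = 1016 + 6P.
Short run: 1584 − 2P = 1016 + 6P gives 568 = 8P, so P = 71 and Y = 1584 − 2·71 = 1442.
Y = 1442 is above potential 1436; expectations adjust and SRAS shifts left until Y = 1436.
Long run: on the new AD curve, 1436 = 1584 − 2P gives P = 74.

Short run: P = 71, Y = 1442. Long run: P = 74.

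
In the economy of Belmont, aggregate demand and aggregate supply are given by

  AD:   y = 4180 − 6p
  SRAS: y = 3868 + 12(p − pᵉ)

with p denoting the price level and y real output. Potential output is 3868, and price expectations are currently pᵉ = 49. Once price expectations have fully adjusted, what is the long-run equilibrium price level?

Short run: with pᵉ = 49, SRAS is y = 3280 + 12p. Setting AD = SRAS gives 900 = 18p, so p = 50 and y = 4180 − 6·50 = 3880.
Output 3880 is above potential 3868, so over time expected prices rise and SRAS shifts left until y returns to 3868.
Long run: y = 3868 on the AD curve gives 3868 = 4180 − 6p, so p = 52.

Long-run p = 52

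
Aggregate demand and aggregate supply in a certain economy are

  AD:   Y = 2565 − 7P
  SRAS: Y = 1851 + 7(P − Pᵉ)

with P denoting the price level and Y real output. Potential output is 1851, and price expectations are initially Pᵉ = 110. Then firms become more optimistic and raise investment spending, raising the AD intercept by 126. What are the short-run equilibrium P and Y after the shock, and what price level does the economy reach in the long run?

Short run: P = 115, Y = 1886. Long run: P = 120.

AD shifts right: new AD is Y = 2691 − 7P. With Pᵉ = 110, SRAS is Y = 1081 + 7P.
Short run: 2691 − 7P = 1081 + 7P gives 1610 = 14P, so P = 115 and Y = 2691 − 7·115 = 1886.
Y = 1886 is above potential 1851; expectations adjust and SRAS shifts left until Y = 1851.
Long run: on the new AD curve, 1851 = 2691 − 7P gives P = 120.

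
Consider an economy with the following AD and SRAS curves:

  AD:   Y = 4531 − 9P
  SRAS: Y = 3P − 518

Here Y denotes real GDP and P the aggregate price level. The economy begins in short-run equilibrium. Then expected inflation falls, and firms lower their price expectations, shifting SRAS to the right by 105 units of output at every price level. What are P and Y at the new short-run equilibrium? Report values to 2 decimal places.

This is a positive supply shock: SRAS shifts right.
New SRAS: Y = 3P − 413.
Set AD = SRAS: 4531 − 9P = 3P − 413, so 4944 = 12P and P = 412.00.
Substituting into AD, Y = 823.00.

P = 412.00, Y = 823.00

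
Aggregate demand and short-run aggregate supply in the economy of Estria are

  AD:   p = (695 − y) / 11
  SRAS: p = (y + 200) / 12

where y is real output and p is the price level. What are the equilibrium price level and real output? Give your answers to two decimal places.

Rearrange AD to y = 695 − 11p.
Rearrange SRAS to y = 12p − 200.
Set AD = SRAS: 695 − 11p = 12p − 200, so 895 = 23p and p = 38.91.
Substituting into AD, y = 695 − 11p = 266.96.

p = 38.91, y = 266.96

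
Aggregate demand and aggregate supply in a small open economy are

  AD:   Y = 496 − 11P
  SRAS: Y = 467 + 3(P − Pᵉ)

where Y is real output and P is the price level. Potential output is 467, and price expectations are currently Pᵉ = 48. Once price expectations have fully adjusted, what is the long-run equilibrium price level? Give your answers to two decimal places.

Short run: with Pᵉ = 48, SRAS is Y = 323 + 3P. Setting AD = SRAS gives 173 = 14P, so P = 12.36 and Y = 496 − 11P = 360.07.
Output 360.07 is below potential 467, so over time expected prices fall and SRAS shifts right until Y returns to 467.
Long run: Y = 467 on the AD curve gives 467 = 496 − 11P, so P = 2.64.

Long-run P = 2.64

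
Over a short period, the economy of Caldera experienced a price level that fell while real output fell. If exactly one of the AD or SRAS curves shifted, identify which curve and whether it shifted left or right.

AD shifted left

P fell and Y fell. An AD shift moves P and Y in the same direction; an SRAS shift moves them in opposite directions.
Here P and Y moved in the same direction, so the AD curve shifted.
Since Y fell, AD shifted left.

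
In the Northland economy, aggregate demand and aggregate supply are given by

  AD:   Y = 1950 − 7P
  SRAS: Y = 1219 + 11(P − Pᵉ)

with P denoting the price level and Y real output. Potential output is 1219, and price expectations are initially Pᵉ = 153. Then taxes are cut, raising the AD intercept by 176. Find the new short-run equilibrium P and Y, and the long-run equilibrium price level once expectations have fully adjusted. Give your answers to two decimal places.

Short run: P = 143.89, Y = 1118.78. Long run: P = 129.57.

AD shifts right: new AD is Y = 2126 − 7P. With Pᵉ = 153, SRAS is Y = 11P − 464.
Short run: 2126 − 7P = 11P − 464 gives 2590 = 18P, so P = 143.89 and Y = 2126 − 7P = 1118.78.
Y = 1118.78 is below potential 1219; expectations adjust and SRAS shifts right until Y = 1219.
Long run: on the new AD curve, 1219 = 2126 − 7P gives P = 129.57.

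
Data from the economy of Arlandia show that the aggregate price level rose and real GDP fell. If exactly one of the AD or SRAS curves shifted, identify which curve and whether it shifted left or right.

SRAS shifted left

P rose and Y fell. An AD shift moves P and Y in the same direction; an SRAS shift moves them in opposite directions.
Here P and Y moved in opposite directions, so the SRAS curve shifted.
Since Y fell, SRAS shifted left.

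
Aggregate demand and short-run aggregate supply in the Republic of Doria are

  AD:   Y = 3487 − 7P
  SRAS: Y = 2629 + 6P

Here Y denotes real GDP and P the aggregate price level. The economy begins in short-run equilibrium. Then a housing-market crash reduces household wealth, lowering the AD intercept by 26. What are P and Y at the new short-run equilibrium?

This is a negative demand shock: AD shifts left.
New AD: Y = 3461 − 7P.
Set AD = SRAS: 3461 − 7P = 2629 + 6P, so 832 = 13P and P = 64.
Y = 3461 − 7·64 = 3013.

P = 64, Y = 3013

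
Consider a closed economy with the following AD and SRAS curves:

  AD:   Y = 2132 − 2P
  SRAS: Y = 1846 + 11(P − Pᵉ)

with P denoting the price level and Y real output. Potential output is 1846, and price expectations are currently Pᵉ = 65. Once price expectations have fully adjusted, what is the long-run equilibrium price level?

Long-run P = 143

Short run: with Pᵉ = 65, SRAS is Y = 1131 + 11P. Setting AD = SRAS gives 1001 = 13P, so P = 77 and Y = 2132 − 2·77 = 1978.
Output 1978 is above potential 1846, so over time expected prices rise and SRAS shifts left until Y returns to 1846.
Long run: Y = 1846 on the AD curve gives 1846 = 2132 − 2P, so P = 143.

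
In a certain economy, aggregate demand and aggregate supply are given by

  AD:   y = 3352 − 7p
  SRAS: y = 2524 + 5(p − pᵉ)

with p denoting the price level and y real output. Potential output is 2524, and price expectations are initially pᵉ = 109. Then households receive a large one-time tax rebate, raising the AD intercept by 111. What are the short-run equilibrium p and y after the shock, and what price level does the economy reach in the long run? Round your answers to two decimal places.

AD shifts right: new AD is y = 3463 − 7p. With pᵉ = 109, SRAS is y = 1979 + 5p.
Short run: 3463 − 7p = 1979 + 5p gives 1484 = 12p, so p = 123.67 and y = 3463 − 7p = 2597.33.
y = 2597.33 is above potential 2524; expectations adjust and SRAS shifts left until y = 2524.
Long run: on the new AD curve, 2524 = 3463 − 7p gives p = 134.14.

Short run: p = 123.67, y = 2597.33. Long run: p = 134.14.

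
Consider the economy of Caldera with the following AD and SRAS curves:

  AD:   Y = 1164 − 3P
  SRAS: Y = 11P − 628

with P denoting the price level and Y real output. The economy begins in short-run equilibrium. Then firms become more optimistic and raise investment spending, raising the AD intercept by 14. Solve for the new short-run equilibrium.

This is a positive demand shock: AD shifts right.
New AD: Y = 1178 − 3P.
Set AD = SRAS: 1178 − 3P = 11P − 628, so 1806 = 14P and P = 129.
Y = 1178 − 3·129 = 791.

P = 129, Y = 791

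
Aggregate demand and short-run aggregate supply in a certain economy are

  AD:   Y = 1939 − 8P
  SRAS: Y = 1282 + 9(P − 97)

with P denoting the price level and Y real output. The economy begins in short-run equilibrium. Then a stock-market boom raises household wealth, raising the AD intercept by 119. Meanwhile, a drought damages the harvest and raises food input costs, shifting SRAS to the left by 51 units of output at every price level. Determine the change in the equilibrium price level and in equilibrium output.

ΔP = +10, ΔY = +39

After both shocks: AD is Y = 2058 − 8P and SRAS is Y = 358 + 9P.
Setting them equal: 1700 = 17P, so P = 100.
Y = 2058 − 8·100 = 1258.
Initially P = 90, Y = 1219, so ΔP = +10 and ΔY = +39.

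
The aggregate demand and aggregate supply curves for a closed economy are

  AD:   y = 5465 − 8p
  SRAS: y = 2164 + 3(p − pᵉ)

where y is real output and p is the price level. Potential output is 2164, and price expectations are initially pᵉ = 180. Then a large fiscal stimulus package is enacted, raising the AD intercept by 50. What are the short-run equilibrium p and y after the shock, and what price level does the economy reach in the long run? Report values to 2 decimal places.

Short run: p = 353.73, y = 2685.18. Long run: p = 418.88.

AD shifts right: new AD is y = 5515 − 8p. With pᵉ = 180, SRAS is y = 1624 + 3p.
Short run: 5515 − 8p = 1624 + 3p gives 3891 = 11p, so p = 353.73 and y = 5515 − 8p = 2685.18.
y = 2685.18 is above potential 2164; expectations adjust and SRAS shifts left until y = 2164.
Long run: on the new AD curve, 2164 = 5515 − 8p gives p = 418.88.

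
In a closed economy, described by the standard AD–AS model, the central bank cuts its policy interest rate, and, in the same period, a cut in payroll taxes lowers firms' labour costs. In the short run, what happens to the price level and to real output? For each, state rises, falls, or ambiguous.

The first event is a positive demand shock: AD shifts right, which by itself pushes P up and Y up.
The second is a favourable supply shock: SRAS shifts right, which by itself pushes P down and Y up.
The two shocks push P in opposite directions, so the effect on P is ambiguous. Both shocks push Y up, so Y rises.

Price level: ambiguous; output: rises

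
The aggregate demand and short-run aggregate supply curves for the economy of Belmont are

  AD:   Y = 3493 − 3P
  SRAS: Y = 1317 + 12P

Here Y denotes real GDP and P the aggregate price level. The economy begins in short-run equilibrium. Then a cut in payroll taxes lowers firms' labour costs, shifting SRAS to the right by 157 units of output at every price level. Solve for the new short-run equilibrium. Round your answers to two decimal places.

This is a positive supply shock: SRAS shifts right.
New SRAS: Y = 1474 + 12P.
Set AD = SRAS: 3493 − 3P = 1474 + 12P, so 2019 = 15P and P = 134.60.
Substituting into AD, Y = 3089.20.

P = 134.60, Y = 3089.20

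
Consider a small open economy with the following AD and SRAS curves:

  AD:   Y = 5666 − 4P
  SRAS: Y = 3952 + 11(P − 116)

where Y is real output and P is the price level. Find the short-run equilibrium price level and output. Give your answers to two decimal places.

Write SRAS as Y = 3952 + 11P − 1276 = 2676 + 11P.
Set AD = SRAS: 5666 − 4P = 2676 + 11P, so 2990 = 15P and P = 199.33.
Substituting into AD, Y = 5666 − 4P = 4868.67.

P = 199.33, Y = 4868.67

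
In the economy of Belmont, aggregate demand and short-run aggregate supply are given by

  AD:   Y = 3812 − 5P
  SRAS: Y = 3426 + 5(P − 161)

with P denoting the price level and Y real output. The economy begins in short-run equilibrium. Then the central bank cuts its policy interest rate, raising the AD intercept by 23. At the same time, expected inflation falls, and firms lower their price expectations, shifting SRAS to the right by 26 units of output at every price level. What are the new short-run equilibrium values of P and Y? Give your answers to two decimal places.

After both shocks: AD is Y = 3835 − 5P and SRAS is Y = 2647 + 5P.
Setting them equal: 1188 = 10P, so P = 118.80.
Substituting into AD, Y = 3241.00.

P = 118.80, Y = 3241.00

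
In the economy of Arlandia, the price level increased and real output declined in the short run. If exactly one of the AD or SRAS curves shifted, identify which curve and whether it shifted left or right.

P rose and Y fell. An AD shift moves P and Y in the same direction; an SRAS shift moves them in opposite directions.
Here P and Y moved in opposite directions, so the SRAS curve shifted.
Since Y fell, SRAS shifted left.

SRAS shifted left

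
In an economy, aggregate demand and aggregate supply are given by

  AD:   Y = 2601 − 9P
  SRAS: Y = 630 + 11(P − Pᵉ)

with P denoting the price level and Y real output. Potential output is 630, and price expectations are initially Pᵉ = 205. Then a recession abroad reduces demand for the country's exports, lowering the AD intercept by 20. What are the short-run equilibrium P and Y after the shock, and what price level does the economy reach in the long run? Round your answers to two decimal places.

AD shifts left: new AD is Y = 2581 − 9P. With Pᵉ = 205, SRAS is Y = 11P − 1625.
Short run: 2581 − 9P = 11P − 1625 gives 4206 = 20P, so P = 210.30 and Y = 2581 − 9P = 688.30.
Y = 688.30 is above potential 630; expectations adjust and SRAS shifts left until Y = 630.
Long run: on the new AD curve, 630 = 2581 − 9P gives P = 216.78.

Short run: P = 210.30, Y = 688.30. Long run: P = 216.78.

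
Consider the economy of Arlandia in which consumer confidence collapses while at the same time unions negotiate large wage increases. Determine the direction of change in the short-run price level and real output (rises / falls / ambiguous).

Price level: ambiguous; output: falls

The first event is a negative demand shock: AD shifts left, which by itself pushes P down and Y down.
The second is an adverse supply shock: SRAS shifts left, which by itself pushes P up and Y down.
The two shocks push P in opposite directions, so the effect on P is ambiguous. Both shocks push Y down, so Y falls.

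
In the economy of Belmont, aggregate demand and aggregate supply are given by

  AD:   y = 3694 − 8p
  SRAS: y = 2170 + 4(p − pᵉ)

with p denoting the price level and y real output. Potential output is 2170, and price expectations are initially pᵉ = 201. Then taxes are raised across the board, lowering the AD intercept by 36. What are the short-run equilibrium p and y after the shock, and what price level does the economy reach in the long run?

AD shifts left: new AD is y = 3658 − 8p. With pᵉ = 201, SRAS is y = 1366 + 4p.
Short run: 3658 − 8p = 1366 + 4p gives 2292 = 12p, so p = 191 and y = 3658 − 8·191 = 2130.
y = 2130 is below potential 2170; expectations adjust and SRAS shifts right until y = 2170.
Long run: on the new AD curve, 2170 = 3658 − 8p gives p = 186.

Short run: p = 191, y = 2130. Long run: p = 186.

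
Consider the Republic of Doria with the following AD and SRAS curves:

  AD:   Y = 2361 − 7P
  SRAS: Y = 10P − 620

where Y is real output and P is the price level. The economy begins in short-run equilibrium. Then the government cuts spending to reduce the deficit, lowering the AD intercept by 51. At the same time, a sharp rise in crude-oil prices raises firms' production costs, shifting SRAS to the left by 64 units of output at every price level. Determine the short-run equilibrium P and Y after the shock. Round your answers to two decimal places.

P = 176.12, Y = 1077.18

After both shocks: AD is Y = 2310 − 7P and SRAS is Y = 10P − 684.
Setting them equal: 2994 = 17P, so P = 176.12.
Substituting into AD, Y = 1077.18.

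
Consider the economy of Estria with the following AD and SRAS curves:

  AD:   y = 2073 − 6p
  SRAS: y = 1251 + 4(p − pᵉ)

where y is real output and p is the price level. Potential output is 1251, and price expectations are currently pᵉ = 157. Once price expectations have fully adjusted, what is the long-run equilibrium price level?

Long-run p = 137

Short run: with pᵉ = 157, SRAS is y = 623 + 4p. Setting AD = SRAS gives 1450 = 10p, so p = 145 and y = 2073 − 6·145 = 1203.
Output 1203 is below potential 1251, so over time expected prices fall and SRAS shifts right until y returns to 1251.
Long run: y = 1251 on the AD curve gives 1251 = 2073 − 6p, so p = 137.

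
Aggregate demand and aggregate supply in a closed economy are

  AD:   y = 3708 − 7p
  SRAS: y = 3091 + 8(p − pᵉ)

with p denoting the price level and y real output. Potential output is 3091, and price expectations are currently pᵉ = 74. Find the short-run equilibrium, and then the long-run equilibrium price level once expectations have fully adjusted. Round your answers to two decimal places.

Short run: p = 80.60, y = 3143.80. Long run: p = 88.14.

Short run: with pᵉ = 74, SRAS is y = 2499 + 8p. Setting AD = SRAS gives 1209 = 15p, so p = 80.60 and y = 3708 − 7p = 3143.80.
Output 3143.80 is above potential 3091, so over time expected prices rise and SRAS shifts left until y returns to 3091.
Long run: y = 3091 on the AD curve gives 3091 = 3708 − 7p, so p = 88.14.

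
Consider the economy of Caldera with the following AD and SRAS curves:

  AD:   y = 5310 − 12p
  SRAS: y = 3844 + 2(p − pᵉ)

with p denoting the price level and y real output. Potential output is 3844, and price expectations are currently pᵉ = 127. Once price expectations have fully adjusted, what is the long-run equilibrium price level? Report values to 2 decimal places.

Short run: with pᵉ = 127, SRAS is y = 3590 + 2p. Setting AD = SRAS gives 1720 = 14p, so p = 122.86 and y = 5310 − 12p = 3835.71.
Output 3835.71 is below potential 3844, so over time expected prices fall and SRAS shifts right until y returns to 3844.
Long run: y = 3844 on the AD curve gives 3844 = 5310 − 12p, so p = 122.17.

Long-run p = 122.17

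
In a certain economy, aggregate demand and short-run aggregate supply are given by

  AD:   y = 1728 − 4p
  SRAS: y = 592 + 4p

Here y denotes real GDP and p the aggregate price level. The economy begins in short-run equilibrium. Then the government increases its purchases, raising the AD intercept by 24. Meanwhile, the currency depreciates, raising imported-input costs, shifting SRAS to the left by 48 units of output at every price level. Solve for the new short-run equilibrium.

p = 151, y = 1148

After both shocks: AD is y = 1752 − 4p and SRAS is y = 544 + 4p.
Setting them equal: 1208 = 8p, so p = 151.
y = 1752 − 4·151 = 1148.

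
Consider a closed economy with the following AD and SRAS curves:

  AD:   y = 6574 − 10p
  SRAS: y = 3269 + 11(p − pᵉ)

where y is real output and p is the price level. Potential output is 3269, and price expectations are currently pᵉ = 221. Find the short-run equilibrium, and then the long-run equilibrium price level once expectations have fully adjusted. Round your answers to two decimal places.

Short run: p = 273.14, y = 3842.57. Long run: p = 330.50.

Short run: with pᵉ = 221, SRAS is y = 838 + 11p. Setting AD = SRAS gives 5736 = 21p, so p = 273.14 and y = 6574 − 10p = 3842.57.
Output 3842.57 is above potential 3269, so over time expected prices rise and SRAS shifts left until y returns to 3269.
Long run: y = 3269 on the AD curve gives 3269 = 6574 − 10p, so p = 330.50.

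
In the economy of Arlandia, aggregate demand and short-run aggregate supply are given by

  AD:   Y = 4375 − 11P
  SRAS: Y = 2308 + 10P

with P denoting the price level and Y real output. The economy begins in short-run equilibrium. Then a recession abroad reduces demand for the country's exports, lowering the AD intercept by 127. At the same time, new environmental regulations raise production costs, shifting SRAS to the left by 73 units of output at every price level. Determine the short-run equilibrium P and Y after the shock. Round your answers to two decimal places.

After both shocks: AD is Y = 4248 − 11P and SRAS is Y = 2235 + 10P.
Setting them equal: 2013 = 21P, so P = 95.86.
Substituting into AD, Y = 3193.57.

P = 95.86, Y = 3193.57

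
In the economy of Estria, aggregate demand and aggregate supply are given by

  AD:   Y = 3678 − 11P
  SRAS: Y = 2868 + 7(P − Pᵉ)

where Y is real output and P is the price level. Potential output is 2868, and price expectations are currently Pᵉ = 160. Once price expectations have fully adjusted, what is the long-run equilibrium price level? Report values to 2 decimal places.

Short run: with Pᵉ = 160, SRAS is Y = 1748 + 7P. Setting AD = SRAS gives 1930 = 18P, so P = 107.22 and Y = 3678 − 11P = 2498.56.
Output 2498.56 is below potential 2868, so over time expected prices fall and SRAS shifts right until Y returns to 2868.
Long run: Y = 2868 on the AD curve gives 2868 = 3678 − 11P, so P = 73.64.

Long-run P = 73.64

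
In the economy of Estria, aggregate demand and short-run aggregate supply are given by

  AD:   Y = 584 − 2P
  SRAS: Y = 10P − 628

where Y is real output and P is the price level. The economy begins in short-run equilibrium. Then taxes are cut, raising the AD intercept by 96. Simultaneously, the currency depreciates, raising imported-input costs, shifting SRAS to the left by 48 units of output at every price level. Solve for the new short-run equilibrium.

After both shocks: AD is Y = 680 − 2P and SRAS is Y = 10P − 676.
Setting them equal: 1356 = 12P, so P = 113.
Y = 680 − 2·113 = 454.

P = 113, Y = 454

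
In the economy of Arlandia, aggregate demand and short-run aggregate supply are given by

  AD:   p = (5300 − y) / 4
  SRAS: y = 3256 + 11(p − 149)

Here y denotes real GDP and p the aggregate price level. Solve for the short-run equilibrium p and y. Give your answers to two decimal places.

Write SRAS as y = 3256 + 11p − 1639 = 1617 + 11p.
Rearrange AD to y = 5300 − 4p.
Set AD = SRAS: 5300 − 4p = 1617 + 11p, so 3683 = 15p and p = 245.53.
Substituting into AD, y = 5300 − 4p = 4317.87.

p = 245.53, y = 4317.87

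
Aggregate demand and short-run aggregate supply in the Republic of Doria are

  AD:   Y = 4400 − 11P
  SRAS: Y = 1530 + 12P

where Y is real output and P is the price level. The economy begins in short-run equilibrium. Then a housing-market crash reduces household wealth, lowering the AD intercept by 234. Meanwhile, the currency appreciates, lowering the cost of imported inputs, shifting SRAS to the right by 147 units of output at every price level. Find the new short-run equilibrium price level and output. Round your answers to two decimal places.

After both shocks: AD is Y = 4166 − 11P and SRAS is Y = 1677 + 12P.
Setting them equal: 2489 = 23P, so P = 108.22.
Substituting into AD, Y = 2975.61.

P = 108.22, Y = 2975.61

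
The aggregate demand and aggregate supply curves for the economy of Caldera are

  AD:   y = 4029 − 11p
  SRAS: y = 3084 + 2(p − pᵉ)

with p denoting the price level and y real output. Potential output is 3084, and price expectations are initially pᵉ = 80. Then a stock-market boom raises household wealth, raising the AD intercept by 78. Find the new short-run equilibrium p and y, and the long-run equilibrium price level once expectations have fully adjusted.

AD shifts right: new AD is y = 4107 − 11p. With pᵉ = 80, SRAS is y = 2924 + 2p.
Short run: 4107 − 11p = 2924 + 2p gives 1183 = 13p, so p = 91 and y = 4107 − 11·91 = 3106.
y = 3106 is above potential 3084; expectations adjust and SRAS shifts left until y = 3084.
Long run: on the new AD curve, 3084 = 4107 − 11p gives p = 93.

Short run: p = 91, y = 3106. Long run: p = 93.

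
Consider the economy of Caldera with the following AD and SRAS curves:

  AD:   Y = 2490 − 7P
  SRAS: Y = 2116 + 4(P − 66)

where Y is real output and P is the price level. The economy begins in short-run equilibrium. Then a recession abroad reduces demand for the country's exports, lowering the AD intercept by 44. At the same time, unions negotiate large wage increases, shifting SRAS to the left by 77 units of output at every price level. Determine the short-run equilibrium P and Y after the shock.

After both shocks: AD is Y = 2446 − 7P and SRAS is Y = 1775 + 4P.
Setting them equal: 671 = 11P, so P = 61.
Y = 2446 − 7·61 = 2019.

P = 61, Y = 2019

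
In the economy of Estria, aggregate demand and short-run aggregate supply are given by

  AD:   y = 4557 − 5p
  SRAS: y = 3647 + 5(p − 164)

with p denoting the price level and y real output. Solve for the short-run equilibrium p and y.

Write SRAS as y = 3647 + 5p − 820 = 2827 + 5p.
Set AD = SRAS: 4557 − 5p = 2827 + 5p, so 1730 = 10p and p = 173.
Then y = 4557 − 5·173 = 3692.

p = 173, y = 3692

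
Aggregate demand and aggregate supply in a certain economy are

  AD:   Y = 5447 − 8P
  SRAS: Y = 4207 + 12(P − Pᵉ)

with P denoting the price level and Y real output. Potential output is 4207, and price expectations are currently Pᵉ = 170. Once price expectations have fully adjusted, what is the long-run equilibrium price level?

Long-run P = 155

Short run: with Pᵉ = 170, SRAS is Y = 2167 + 12P. Setting AD = SRAS gives 3280 = 20P, so P = 164 and Y = 5447 − 8·164 = 4135.
Output 4135 is below potential 4207, so over time expected prices fall and SRAS shifts right until Y returns to 4207.
Long run: Y = 4207 on the AD curve gives 4207 = 5447 − 8P, so P = 155.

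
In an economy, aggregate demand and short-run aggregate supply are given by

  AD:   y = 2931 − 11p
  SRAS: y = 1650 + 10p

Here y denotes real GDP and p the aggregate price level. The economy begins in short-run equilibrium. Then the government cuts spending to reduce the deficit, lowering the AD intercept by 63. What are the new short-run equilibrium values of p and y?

This is a negative demand shock: AD shifts left.
New AD: y = 2868 − 11p.
Set AD = SRAS: 2868 − 11p = 1650 + 10p, so 1218 = 21p and p = 58.
y = 2868 − 11·58 = 2230.

p = 58, y = 2230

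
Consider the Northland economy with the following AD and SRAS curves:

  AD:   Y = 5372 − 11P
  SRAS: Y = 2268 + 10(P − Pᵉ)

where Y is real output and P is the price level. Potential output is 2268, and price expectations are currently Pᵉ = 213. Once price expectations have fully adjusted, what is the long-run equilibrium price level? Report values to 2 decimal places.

Short run: with Pᵉ = 213, SRAS is Y = 138 + 10P. Setting AD = SRAS gives 5234 = 21P, so P = 249.24 and Y = 5372 − 11P = 2630.38.
Output 2630.38 is above potential 2268, so over time expected prices rise and SRAS shifts left until Y returns to 2268.
Long run: Y = 2268 on the AD curve gives 2268 = 5372 − 11P, so P = 282.18.

Long-run P = 282.18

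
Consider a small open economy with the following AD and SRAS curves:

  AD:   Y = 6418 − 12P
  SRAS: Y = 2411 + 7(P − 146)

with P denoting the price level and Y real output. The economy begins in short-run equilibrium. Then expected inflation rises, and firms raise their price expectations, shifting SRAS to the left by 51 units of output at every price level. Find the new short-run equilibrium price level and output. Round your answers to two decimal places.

This is a negative supply shock: SRAS shifts left.
New SRAS: Y = 1338 + 7P.
Set AD = SRAS: 6418 − 12P = 1338 + 7P, so 5080 = 19P and P = 267.37.
Substituting into AD, Y = 3209.58.

P = 267.37, Y = 3209.58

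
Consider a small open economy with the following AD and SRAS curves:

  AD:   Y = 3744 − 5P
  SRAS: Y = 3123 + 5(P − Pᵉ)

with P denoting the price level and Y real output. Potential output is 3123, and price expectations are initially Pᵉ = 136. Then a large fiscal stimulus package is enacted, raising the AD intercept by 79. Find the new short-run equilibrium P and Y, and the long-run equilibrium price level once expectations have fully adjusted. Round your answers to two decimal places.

AD shifts right: new AD is Y = 3823 − 5P. With Pᵉ = 136, SRAS is Y = 2443 + 5P.
Short run: 3823 − 5P = 2443 + 5P gives 1380 = 10P, so P = 138.00 and Y = 3823 − 5P = 3133.00.
Y = 3133.00 is above potential 3123; expectations adjust and SRAS shifts left until Y = 3123.
Long run: on the new AD curve, 3123 = 3823 − 5P gives P = 140.00.

Short run: P = 138.00, Y = 3133.00. Long run: P = 140.00.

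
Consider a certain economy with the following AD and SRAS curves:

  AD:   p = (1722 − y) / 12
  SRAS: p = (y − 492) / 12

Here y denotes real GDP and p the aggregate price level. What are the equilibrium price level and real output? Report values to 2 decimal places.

p = 51.25, y = 1107.00

Rearrange AD to y = 1722 − 12p.
Rearrange SRAS to y = 492 + 12p.
Set AD = SRAS: 1722 − 12p = 492 + 12p, so 1230 = 24p and p = 51.25.
Substituting into AD, y = 1722 − 12p = 1107.00.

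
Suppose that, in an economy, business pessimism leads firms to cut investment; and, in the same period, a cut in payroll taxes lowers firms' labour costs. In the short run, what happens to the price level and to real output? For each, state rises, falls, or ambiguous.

Price level: falls; output: ambiguous

The first event is a negative demand shock: AD shifts left, which by itself pushes P down and Y down.
The second is a favourable supply shock: SRAS shifts right, which by itself pushes P down and Y up.
Both shocks push P down, so P falls. The two shocks push Y in opposite directions, so the effect on Y is ambiguous.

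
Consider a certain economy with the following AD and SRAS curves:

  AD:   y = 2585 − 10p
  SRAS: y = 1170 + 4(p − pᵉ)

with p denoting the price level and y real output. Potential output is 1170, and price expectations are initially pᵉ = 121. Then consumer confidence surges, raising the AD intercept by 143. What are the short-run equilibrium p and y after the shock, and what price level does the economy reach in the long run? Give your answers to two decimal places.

Short run: p = 145.86, y = 1269.43. Long run: p = 155.80.

AD shifts right: new AD is y = 2728 − 10p. With pᵉ = 121, SRAS is y = 686 + 4p.
Short run: 2728 − 10p = 686 + 4p gives 2042 = 14p, so p = 145.86 and y = 2728 − 10p = 1269.43.
y = 1269.43 is above potential 1170; expectations adjust and SRAS shifts left until y = 1170.
Long run: on the new AD curve, 1170 = 2728 − 10p gives p = 155.80.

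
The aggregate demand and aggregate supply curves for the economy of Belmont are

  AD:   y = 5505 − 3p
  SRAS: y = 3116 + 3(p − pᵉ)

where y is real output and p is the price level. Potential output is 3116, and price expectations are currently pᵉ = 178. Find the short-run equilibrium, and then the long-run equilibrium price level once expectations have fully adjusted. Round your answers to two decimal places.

Short run: p = 487.17, y = 4043.50. Long run: p = 796.33.

Short run: with pᵉ = 178, SRAS is y = 2582 + 3p. Setting AD = SRAS gives 2923 = 6p, so p = 487.17 and y = 5505 − 3p = 4043.50.
Output 4043.50 is above potential 3116, so over time expected prices rise and SRAS shifts left until y returns to 3116.
Long run: y = 3116 on the AD curve gives 3116 = 5505 − 3p, so p = 796.33.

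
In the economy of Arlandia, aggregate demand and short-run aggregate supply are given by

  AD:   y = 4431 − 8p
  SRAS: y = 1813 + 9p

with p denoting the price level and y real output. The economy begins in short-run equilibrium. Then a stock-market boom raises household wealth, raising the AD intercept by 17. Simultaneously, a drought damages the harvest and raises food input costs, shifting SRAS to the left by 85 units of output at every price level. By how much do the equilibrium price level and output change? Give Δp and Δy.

Δp = +6, Δy = -31

After both shocks: AD is y = 4448 − 8p and SRAS is y = 1728 + 9p.
Setting them equal: 2720 = 17p, so p = 160.
y = 4448 − 8·160 = 3168.
Initially p = 154, y = 3199, so Δp = +6 and Δy = -31.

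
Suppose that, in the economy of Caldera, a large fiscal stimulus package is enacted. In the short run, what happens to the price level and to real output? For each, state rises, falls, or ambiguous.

Price level: rises; output: rises

This is a positive demand shock: AD shifts right.
Moving along the upward-sloping SRAS curve, P rises and Y rises.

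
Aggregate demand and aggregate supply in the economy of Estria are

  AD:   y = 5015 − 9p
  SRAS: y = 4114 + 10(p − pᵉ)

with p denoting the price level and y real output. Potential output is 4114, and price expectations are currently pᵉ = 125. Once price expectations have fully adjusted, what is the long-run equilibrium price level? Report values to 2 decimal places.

Long-run p = 100.11

Short run: with pᵉ = 125, SRAS is y = 2864 + 10p. Setting AD = SRAS gives 2151 = 19p, so p = 113.21 and y = 5015 − 9p = 3996.11.
Output 3996.11 is below potential 4114, so over time expected prices fall and SRAS shifts right until y returns to 4114.
Long run: y = 4114 on the AD curve gives 4114 = 5015 − 9p, so p = 100.11.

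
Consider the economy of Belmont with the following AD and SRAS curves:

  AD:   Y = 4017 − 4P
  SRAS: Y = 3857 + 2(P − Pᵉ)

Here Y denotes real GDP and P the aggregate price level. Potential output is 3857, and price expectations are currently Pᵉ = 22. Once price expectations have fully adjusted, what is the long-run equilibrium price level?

Long-run P = 40

Short run: with Pᵉ = 22, SRAS is Y = 3813 + 2P. Setting AD = SRAS gives 204 = 6P, so P = 34 and Y = 4017 − 4·34 = 3881.
Output 3881 is above potential 3857, so over time expected prices rise and SRAS shifts left until Y returns to 3857.
Long run: Y = 3857 on the AD curve gives 3857 = 4017 − 4P, so P = 40.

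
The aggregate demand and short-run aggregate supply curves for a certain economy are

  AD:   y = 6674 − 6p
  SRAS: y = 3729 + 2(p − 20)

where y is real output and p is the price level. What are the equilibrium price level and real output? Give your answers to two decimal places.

Write SRAS as y = 3729 + 2p − 40 = 3689 + 2p.
Set AD = SRAS: 6674 − 6p = 3689 + 2p, so 2985 = 8p and p = 373.13.
Substituting into AD, y = 6674 − 6p = 4435.25.

p = 373.13, y = 4435.25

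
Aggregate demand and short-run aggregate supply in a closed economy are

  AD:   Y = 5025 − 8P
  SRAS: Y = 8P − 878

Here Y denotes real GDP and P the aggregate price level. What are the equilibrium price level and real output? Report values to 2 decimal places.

P = 368.94, Y = 2073.50

Set AD = SRAS: 5025 − 8P = 8P − 878, so 5903 = 16P and P = 368.94.
Substituting into AD, Y = 5025 − 8P = 2073.50.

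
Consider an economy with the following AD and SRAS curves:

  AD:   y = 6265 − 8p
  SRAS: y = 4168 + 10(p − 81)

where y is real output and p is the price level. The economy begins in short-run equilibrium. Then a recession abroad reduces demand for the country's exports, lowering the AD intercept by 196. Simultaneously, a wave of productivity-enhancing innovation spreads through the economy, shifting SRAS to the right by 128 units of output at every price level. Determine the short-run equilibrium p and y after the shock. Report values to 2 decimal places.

After both shocks: AD is y = 6069 − 8p and SRAS is y = 3486 + 10p.
Setting them equal: 2583 = 18p, so p = 143.50.
Substituting into AD, y = 4921.00.

p = 143.50, y = 4921.00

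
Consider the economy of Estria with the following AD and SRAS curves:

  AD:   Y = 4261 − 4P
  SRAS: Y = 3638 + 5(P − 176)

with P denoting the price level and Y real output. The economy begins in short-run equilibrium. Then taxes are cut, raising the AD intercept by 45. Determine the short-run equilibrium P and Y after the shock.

This is a positive demand shock: AD shifts right.
New AD: Y = 4306 − 4P.
SRAS can be written Y = 2758 + 5P.
Set AD = SRAS: 4306 − 4P = 2758 + 5P, so 1548 = 9P and P = 172.
Y = 4306 − 4·172 = 3618.

P = 172, Y = 3618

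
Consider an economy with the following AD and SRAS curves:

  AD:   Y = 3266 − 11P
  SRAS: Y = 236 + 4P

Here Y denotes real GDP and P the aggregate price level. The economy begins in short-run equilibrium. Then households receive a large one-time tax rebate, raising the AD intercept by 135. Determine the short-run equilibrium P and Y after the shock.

P = 211, Y = 1080

This is a positive demand shock: AD shifts right.
New AD: Y = 3401 − 11P.
Set AD = SRAS: 3401 − 11P = 236 + 4P, so 3165 = 15P and P = 211.
Y = 3401 − 11·211 = 1080.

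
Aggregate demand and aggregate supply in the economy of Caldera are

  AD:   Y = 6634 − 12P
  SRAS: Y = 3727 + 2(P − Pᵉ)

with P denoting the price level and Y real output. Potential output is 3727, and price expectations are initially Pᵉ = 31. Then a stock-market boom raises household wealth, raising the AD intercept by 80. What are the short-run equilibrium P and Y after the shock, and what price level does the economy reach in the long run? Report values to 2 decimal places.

AD shifts right: new AD is Y = 6714 − 12P. With Pᵉ = 31, SRAS is Y = 3665 + 2P.
Short run: 6714 − 12P = 3665 + 2P gives 3049 = 14P, so P = 217.79 and Y = 6714 − 12P = 4100.57.
Y = 4100.57 is above potential 3727; expectations adjust and SRAS shifts left until Y = 3727.
Long run: on the new AD curve, 3727 = 6714 − 12P gives P = 248.92.

Short run: P = 217.79, Y = 4100.57. Long run: P = 248.92.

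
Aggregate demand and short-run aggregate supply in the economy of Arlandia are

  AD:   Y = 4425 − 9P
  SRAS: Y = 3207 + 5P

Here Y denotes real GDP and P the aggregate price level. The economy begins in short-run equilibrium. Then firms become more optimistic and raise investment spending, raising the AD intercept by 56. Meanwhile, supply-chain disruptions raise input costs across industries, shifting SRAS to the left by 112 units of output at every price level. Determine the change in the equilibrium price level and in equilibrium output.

ΔP = +12, ΔY = -52

After both shocks: AD is Y = 4481 − 9P and SRAS is Y = 3095 + 5P.
Setting them equal: 1386 = 14P, so P = 99.
Y = 4481 − 9·99 = 3590.
Initially P = 87, Y = 3642, so ΔP = +12 and ΔY = -52.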